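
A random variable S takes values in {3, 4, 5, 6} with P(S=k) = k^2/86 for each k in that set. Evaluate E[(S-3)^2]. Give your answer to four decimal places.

5.1163

E[(S-3)^2] = Σ (s-3)^2·P(S=s)
 = 0·9/86 + 1·8/43 + 4·25/86 + 9·18/43
 = 0 + 8/43 + 50/43 + 162/43
 = 220/43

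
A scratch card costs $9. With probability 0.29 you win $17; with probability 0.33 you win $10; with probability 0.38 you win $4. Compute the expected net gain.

0.75

E[payout] = 17·0.29 + 10·0.33 + 4·0.38
 = 4.93 + 3.3 + 1.52
 = 9.75
Net = 9.75 - 9 = 0.75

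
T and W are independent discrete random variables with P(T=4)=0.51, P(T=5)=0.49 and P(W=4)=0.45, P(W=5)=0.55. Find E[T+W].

9.04

E[T+W] = Σ_t Σ_w (t+w) · P(T=t)P(W=w)
 = 8·0.2295 + 9·0.2805 + 9·0.2205 + 10·0.2695
 = 1.836 + 2.5245 + 1.9845 + 2.695
 = 9.04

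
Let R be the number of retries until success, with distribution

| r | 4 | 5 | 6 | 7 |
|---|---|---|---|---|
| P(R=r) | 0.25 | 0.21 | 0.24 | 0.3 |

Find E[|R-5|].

1.09

E[|R-5|] = Σ |r-5|·P(R=r)
 = 1·0.25 + 0·0.21 + 1·0.24 + 2·0.3
 = 0.25 + 0 + 0.24 + 0.6
 = 1.09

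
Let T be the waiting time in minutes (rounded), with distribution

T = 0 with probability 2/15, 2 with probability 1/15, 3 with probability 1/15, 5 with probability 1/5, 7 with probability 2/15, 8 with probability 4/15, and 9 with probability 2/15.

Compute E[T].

5.6

E[T] = Σ t·P(T=t)
 = 0·2/15 + 2·1/15 + 3·1/15 + 5·1/5 + 7·2/15 + 8·4/15 + 9·2/15
 = 0 + 2/15 + 1/5 + 1 + 14/15 + 32/15 + 6/5
 = 28/5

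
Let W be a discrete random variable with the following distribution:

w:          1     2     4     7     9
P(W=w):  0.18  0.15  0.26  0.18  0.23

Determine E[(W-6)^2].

E[(W-6)^2] = Σ (w-6)^2·P(W=w)
 = 25·0.18 + 16·0.15 + 4·0.26 + 1·0.18 + 9·0.23
 = 4.5 + 2.4 + 1.04 + 0.18 + 2.07
 = 10.19

10.19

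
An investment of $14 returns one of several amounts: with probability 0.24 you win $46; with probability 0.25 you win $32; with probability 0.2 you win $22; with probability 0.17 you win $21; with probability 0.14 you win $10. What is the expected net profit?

E[payout] = 46·0.24 + 32·0.25 + 22·0.2 + 21·0.17 + 10·0.14
 = 11.04 + 8 + 4.4 + 3.57 + 1.4
 = 28.41
Net = 28.41 - 14 = 14.41

14.41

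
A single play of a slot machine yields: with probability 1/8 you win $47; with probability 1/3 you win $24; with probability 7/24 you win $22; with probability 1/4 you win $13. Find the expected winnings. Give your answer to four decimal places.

E[payout] = 47·1/8 + 24·1/3 + 22·7/24 + 13·1/4
 = 47/8 + 8 + 77/12 + 13/4
 = 565/24

23.5417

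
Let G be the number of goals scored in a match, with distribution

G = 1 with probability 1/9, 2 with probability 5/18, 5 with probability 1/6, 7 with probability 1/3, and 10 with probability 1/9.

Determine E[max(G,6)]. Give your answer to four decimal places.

6.7778

E[max(G,6)] = Σ max(g,6)·P(G=g)
 = 6·1/9 + 6·5/18 + 6·1/6 + 7·1/3 + 10·1/9
 = 2/3 + 5/3 + 1 + 7/3 + 10/9
 = 61/9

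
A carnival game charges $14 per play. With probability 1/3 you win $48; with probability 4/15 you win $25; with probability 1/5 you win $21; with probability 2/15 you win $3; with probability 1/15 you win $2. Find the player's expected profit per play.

E[payout] = 48·1/3 + 25·4/15 + 21·1/5 + 3·2/15 + 2·1/15
 = 16 + 20/3 + 21/5 + 2/5 + 2/15
 = 137/5
Net = 137/5 - 14 = 67/5

13.4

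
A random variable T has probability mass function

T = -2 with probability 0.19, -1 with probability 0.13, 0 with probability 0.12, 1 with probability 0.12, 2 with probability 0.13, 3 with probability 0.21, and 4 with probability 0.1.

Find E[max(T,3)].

E[max(T,3)] = Σ max(t,3)·P(T=t)
 = 3·0.19 + 3·0.13 + 3·0.12 + 3·0.12 + 3·0.13 + 3·0.21 + 4·0.1
 = 0.57 + 0.39 + 0.36 + 0.36 + 0.39 + 0.63 + 0.4
 = 3.1

3.1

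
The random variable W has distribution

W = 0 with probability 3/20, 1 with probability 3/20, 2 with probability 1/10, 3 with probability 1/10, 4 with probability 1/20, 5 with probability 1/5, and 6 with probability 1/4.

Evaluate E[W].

E[W] = Σ w·P(W=w)
 = 0·3/20 + 1·3/20 + 2·1/10 + 3·1/10 + 4·1/20 + 5·1/5 + 6·1/4
 = 0 + 3/20 + 1/5 + 3/10 + 1/5 + 1 + 3/2
 = 67/20

3.35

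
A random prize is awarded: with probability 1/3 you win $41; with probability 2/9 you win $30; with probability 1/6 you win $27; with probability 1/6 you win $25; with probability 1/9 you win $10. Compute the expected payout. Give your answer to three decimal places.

30.111

E[payout] = 41·1/3 + 30·2/9 + 27·1/6 + 25·1/6 + 10·1/9
 = 41/3 + 20/3 + 9/2 + 25/6 + 10/9
 = 271/9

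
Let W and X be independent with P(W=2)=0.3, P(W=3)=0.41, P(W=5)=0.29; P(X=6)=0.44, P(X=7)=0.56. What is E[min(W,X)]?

E[min(W,X)] = Σ_w Σ_x min(w,x) · P(W=w)P(X=x)
 = 2·0.132 + 2·0.168 + 3·0.1804 + 3·0.2296 + 5·0.1276 + 5·0.1624
 = 0.264 + 0.336 + 0.5412 + 0.6888 + 0.638 + 0.812
 = 3.28

3.28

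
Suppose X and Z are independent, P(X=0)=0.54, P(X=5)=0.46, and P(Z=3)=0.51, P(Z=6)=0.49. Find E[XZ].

10.281

E[XZ] = Σ_x Σ_z xz · P(X=x)P(Z=z)
 = 0·0.2754 + 0·0.2646 + 15·0.2346 + 30·0.2254
 = 0 + 0 + 3.519 + 6.762
 = 10.281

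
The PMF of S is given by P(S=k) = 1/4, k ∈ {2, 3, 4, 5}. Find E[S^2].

13.5

E[S^2] = Σ s^2·P(S=s)
 = 4·1/4 + 9·1/4 + 16·1/4 + 25·1/4
 = 1 + 9/4 + 4 + 25/4
 = 27/2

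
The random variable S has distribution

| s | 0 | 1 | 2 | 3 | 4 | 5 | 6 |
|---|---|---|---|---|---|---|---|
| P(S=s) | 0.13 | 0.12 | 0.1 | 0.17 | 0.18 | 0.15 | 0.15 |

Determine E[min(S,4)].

E[min(S,4)] = Σ min(s,4)·P(S=s)
 = 0·0.13 + 1·0.12 + 2·0.1 + 3·0.17 + 4·0.18 + 4·0.15 + 4·0.15
 = 0 + 0.12 + 0.2 + 0.51 + 0.72 + 0.6 + 0.6
 = 2.75

2.75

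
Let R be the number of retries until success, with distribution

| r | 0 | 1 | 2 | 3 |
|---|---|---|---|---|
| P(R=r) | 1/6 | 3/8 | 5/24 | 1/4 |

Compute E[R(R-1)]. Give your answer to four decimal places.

E[R(R-1)] = Σ r(r-1)·P(R=r)
 = 0·1/6 + 0·3/8 + 2·5/24 + 6·1/4
 = 0 + 0 + 5/12 + 3/2
 = 23/12

1.9167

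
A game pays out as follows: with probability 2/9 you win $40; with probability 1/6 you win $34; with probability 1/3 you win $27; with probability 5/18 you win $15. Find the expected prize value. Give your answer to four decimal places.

27.7222

E[payout] = 40·2/9 + 34·1/6 + 27·1/3 + 15·5/18
 = 80/9 + 17/3 + 9 + 25/6
 = 499/18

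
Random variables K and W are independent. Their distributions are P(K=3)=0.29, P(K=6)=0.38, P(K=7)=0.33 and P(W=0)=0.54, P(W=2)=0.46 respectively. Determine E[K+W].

E[K+W] = Σ_k Σ_w (k+w) · P(K=k)P(W=w)
 = 3·0.1566 + 5·0.1334 + 6·0.2052 + 8·0.1748 + 7·0.1782 + 9·0.1518
 = 0.4698 + 0.667 + 1.2312 + 1.3984 + 1.2474 + 1.3662
 = 6.38

6.38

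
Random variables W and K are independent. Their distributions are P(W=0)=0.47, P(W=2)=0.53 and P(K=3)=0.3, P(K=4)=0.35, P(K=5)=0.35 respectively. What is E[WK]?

E[WK] = Σ_w Σ_k wk · P(W=w)P(K=k)
 = 0·0.141 + 0·0.1645 + 0·0.1645 + 6·0.159 + 8·0.1855 + 10·0.1855
 = 0 + 0 + 0 + 0.954 + 1.484 + 1.855
 = 4.293

4.293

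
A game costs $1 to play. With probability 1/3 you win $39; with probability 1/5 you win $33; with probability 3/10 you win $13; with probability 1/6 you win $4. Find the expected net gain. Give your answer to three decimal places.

23.167

E[payout] = 39·1/3 + 33·1/5 + 13·3/10 + 4·1/6
 = 13 + 33/5 + 39/10 + 2/3
 = 145/6
Net = 145/6 - 1 = 139/6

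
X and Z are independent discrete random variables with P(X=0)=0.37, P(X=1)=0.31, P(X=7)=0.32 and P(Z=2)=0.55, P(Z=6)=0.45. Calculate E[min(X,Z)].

1.526

E[min(X,Z)] = Σ_x Σ_z min(x,z) · P(X=x)P(Z=z)
 = 0·0.2035 + 0·0.1665 + 1·0.1705 + 1·0.1395 + 2·0.176 + 6·0.144
 = 0 + 0 + 0.1705 + 0.1395 + 0.352 + 0.864
 = 1.526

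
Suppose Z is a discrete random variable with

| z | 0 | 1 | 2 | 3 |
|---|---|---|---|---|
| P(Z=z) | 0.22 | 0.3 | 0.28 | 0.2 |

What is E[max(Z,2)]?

2.2

E[max(Z,2)] = Σ max(z,2)·P(Z=z)
 = 2·0.22 + 2·0.3 + 2·0.28 + 3·0.2
 = 0.44 + 0.6 + 0.56 + 0.6
 = 2.2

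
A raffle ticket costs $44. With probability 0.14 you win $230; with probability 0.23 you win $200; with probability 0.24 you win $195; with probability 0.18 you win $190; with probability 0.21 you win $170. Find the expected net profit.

150.9

E[payout] = 230·0.14 + 200·0.23 + 195·0.24 + 190·0.18 + 170·0.21
 = 32.2 + 46 + 46.8 + 34.2 + 35.7
 = 194.9
Net = 194.9 - 44 = 150.9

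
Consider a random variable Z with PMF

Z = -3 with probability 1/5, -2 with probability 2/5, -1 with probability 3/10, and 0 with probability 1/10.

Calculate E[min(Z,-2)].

E[min(Z,-2)] = Σ min(z,-2)·P(Z=z)
 = (-3)·1/5 + (-2)·2/5 + (-2)·3/10 + (-2)·1/10
 = (-3/5) + (-4/5) + (-3/5) + (-1/5)
 = -11/5

-2.2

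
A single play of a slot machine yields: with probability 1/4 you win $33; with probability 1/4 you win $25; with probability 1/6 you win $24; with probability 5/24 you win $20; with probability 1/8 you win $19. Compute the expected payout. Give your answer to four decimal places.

E[payout] = 33·1/4 + 25·1/4 + 24·1/6 + 20·5/24 + 19·1/8
 = 33/4 + 25/4 + 4 + 25/6 + 19/8
 = 601/24

25.0417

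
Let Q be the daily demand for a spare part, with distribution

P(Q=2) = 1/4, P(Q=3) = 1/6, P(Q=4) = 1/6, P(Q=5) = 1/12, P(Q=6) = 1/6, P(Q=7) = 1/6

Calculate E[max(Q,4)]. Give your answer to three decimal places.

E[max(Q,4)] = Σ max(q,4)·P(Q=q)
 = 4·1/4 + 4·1/6 + 4·1/6 + 5·1/12 + 6·1/6 + 7·1/6
 = 1 + 2/3 + 2/3 + 5/12 + 1 + 7/6
 = 59/12

4.917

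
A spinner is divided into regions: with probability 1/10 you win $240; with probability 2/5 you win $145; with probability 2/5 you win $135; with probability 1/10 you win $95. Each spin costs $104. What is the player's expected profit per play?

41.5

E[payout] = 240·1/10 + 145·2/5 + 135·2/5 + 95·1/10
 = 24 + 58 + 54 + 19/2
 = 291/2
Net = 291/2 - 104 = 83/2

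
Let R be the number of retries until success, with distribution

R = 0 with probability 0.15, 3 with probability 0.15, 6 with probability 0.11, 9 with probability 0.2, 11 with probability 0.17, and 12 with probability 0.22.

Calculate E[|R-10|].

E[|R-10|] = Σ |r-10|·P(R=r)
 = 10·0.15 + 7·0.15 + 4·0.11 + 1·0.2 + 1·0.17 + 2·0.22
 = 1.5 + 1.05 + 0.44 + 0.2 + 0.17 + 0.44
 = 3.8

3.8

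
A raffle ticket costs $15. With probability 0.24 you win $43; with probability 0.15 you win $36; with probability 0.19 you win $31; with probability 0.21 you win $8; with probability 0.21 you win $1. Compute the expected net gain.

E[payout] = 43·0.24 + 36·0.15 + 31·0.19 + 8·0.21 + 1·0.21
 = 10.32 + 5.4 + 5.89 + 1.68 + 0.21
 = 23.5
Net = 23.5 - 15 = 8.5

8.5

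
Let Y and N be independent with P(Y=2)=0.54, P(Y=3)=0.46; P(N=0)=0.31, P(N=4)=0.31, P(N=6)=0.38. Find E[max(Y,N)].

E[max(Y,N)] = Σ_y Σ_n max(y,n) · P(Y=y)P(N=n)
 = 2·0.1674 + 4·0.1674 + 6·0.2052 + 3·0.1426 + 4·0.1426 + 6·0.1748
 = 0.3348 + 0.6696 + 1.2312 + 0.4278 + 0.5704 + 1.0488
 = 4.2826

4.2826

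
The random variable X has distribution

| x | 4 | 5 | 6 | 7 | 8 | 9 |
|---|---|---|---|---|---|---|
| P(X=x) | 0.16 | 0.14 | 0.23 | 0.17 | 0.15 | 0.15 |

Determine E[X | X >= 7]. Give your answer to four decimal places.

P(X >= 7) = 0.17 + 0.15 + 0.15 = 0.47.
E[X | X >= 7] = [7·0.17 + 8·0.15 + 9·0.15] / 0.47
 = 3.74 / 0.47
 = 374/47

7.9574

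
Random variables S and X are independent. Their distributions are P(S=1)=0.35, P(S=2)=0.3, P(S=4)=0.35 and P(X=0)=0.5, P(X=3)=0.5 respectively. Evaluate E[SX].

E[SX] = Σ_s Σ_x sx · P(S=s)P(X=x)
 = 0·0.175 + 3·0.175 + 0·0.15 + 6·0.15 + 0·0.175 + 12·0.175
 = 0 + 0.525 + 0 + 0.9 + 0 + 2.1
 = 3.525

3.525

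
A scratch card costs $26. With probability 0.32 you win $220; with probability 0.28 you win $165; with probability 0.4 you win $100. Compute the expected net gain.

E[payout] = 220·0.32 + 165·0.28 + 100·0.4
 = 70.4 + 46.2 + 40
 = 156.6
Net = 156.6 - 26 = 130.6

130.6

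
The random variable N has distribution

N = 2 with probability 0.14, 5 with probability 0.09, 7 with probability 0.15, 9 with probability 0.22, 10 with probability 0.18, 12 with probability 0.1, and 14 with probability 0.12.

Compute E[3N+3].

E[3N+3] = Σ (3n+3)·P(N=n)
 = 9·0.14 + 18·0.09 + 24·0.15 + 30·0.22 + 33·0.18 + 39·0.1 + 45·0.12
 = 1.26 + 1.62 + 3.6 + 6.6 + 5.94 + 3.9 + 5.4
 = 28.32

28.32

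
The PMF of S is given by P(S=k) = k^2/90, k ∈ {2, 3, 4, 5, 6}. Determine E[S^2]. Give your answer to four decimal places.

E[S^2] = Σ s^2·P(S=s)
 = 4·2/45 + 9·1/10 + 16·8/45 + 25·5/18 + 36·2/5
 = 8/45 + 9/10 + 128/45 + 125/18 + 72/5
 = 379/15

25.2667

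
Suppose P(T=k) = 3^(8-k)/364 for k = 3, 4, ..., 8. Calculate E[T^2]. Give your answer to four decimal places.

E[T^2] = Σ t^2·P(T=t)
 = 9·243/364 + 16·81/364 + 25·27/364 + 36·9/364 + 49·3/364 + 64·1/364
 = 2187/364 + 324/91 + 675/364 + 81/91 + 21/52 + 16/91
 = 361/28

12.8929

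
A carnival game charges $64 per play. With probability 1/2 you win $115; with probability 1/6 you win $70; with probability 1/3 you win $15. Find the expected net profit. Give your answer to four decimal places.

E[payout] = 115·1/2 + 70·1/6 + 15·1/3
 = 115/2 + 35/3 + 5
 = 445/6
Net = 445/6 - 64 = 61/6

10.1667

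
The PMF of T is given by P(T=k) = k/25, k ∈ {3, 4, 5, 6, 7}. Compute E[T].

5.4

E[T] = Σ t·P(T=t)
 = 3·3/25 + 4·4/25 + 5·1/5 + 6·6/25 + 7·7/25
 = 9/25 + 16/25 + 1 + 36/25 + 49/25
 = 27/5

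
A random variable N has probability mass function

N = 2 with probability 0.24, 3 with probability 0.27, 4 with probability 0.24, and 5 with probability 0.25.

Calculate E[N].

E[N] = Σ n·P(N=n)
 = 2·0.24 + 3·0.27 + 4·0.24 + 5·0.25
 = 0.48 + 0.81 + 0.96 + 1.25
 = 3.5

3.5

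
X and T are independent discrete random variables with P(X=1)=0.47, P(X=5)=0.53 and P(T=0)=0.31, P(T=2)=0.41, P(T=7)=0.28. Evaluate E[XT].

E[XT] = Σ_x Σ_t xt · P(X=x)P(T=t)
 = 0·0.1457 + 2·0.1927 + 7·0.1316 + 0·0.1643 + 10·0.2173 + 35·0.1484
 = 0 + 0.3854 + 0.9212 + 0 + 2.173 + 5.194
 = 8.6736

8.6736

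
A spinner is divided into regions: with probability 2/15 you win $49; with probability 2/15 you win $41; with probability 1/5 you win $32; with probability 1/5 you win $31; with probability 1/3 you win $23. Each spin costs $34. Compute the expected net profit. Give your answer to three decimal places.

-1.733

E[payout] = 49·2/15 + 41·2/15 + 32·1/5 + 31·1/5 + 23·1/3
 = 98/15 + 82/15 + 32/5 + 31/5 + 23/3
 = 484/15
Net = 484/15 - 34 = -26/15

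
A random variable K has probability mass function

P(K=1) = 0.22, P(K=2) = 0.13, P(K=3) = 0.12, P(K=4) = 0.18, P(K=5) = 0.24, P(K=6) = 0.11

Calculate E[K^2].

14.66

E[K^2] = Σ k^2·P(K=k)
 = 1·0.22 + 4·0.13 + 9·0.12 + 16·0.18 + 25·0.24 + 36·0.11
 = 0.22 + 0.52 + 1.08 + 2.88 + 6 + 3.96
 = 14.66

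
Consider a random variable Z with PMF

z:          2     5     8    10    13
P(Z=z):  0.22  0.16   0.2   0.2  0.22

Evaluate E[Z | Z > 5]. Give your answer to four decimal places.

P(Z > 5) = 0.2 + 0.2 + 0.22 = 0.62.
E[Z | Z > 5] = [8·0.2 + 10·0.2 + 13·0.22] / 0.62
 = 6.46 / 0.62
 = 323/31

10.4194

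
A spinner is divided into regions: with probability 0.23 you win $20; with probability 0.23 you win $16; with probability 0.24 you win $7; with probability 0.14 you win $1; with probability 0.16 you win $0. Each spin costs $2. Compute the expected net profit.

E[payout] = 20·0.23 + 16·0.23 + 7·0.24 + 1·0.14 + 0·0.16
 = 4.6 + 3.68 + 1.68 + 0.14 + 0
 = 10.1
Net = 10.1 - 2 = 8.1

8.1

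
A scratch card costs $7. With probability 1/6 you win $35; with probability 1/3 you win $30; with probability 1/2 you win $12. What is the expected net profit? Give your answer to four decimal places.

E[payout] = 35·1/6 + 30·1/3 + 12·1/2
 = 35/6 + 10 + 6
 = 131/6
Net = 131/6 - 7 = 89/6

14.8333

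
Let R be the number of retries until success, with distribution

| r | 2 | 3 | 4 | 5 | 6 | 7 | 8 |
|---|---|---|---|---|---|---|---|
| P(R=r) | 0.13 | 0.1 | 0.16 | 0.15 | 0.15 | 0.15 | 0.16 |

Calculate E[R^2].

E[R^2] = Σ r^2·P(R=r)
 = 4·0.13 + 9·0.1 + 16·0.16 + 25·0.15 + 36·0.15 + 49·0.15 + 64·0.16
 = 0.52 + 0.9 + 2.56 + 3.75 + 5.4 + 7.35 + 10.24
 = 30.72

30.72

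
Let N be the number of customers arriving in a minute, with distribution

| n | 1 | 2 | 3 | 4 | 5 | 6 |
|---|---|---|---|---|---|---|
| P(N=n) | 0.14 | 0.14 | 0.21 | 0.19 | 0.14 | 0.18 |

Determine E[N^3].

75.47

E[N^3] = Σ n^3·P(N=n)
 = 1·0.14 + 8·0.14 + 27·0.21 + 64·0.19 + 125·0.14 + 216·0.18
 = 0.14 + 1.12 + 5.67 + 12.16 + 17.5 + 38.88
 = 75.47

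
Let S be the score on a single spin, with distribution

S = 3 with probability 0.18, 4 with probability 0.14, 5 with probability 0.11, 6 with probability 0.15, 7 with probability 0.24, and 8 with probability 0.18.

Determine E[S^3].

E[S^3] = Σ s^3·P(S=s)
 = 27·0.18 + 64·0.14 + 125·0.11 + 216·0.15 + 343·0.24 + 512·0.18
 = 4.86 + 8.96 + 13.75 + 32.4 + 82.32 + 92.16
 = 234.45

234.45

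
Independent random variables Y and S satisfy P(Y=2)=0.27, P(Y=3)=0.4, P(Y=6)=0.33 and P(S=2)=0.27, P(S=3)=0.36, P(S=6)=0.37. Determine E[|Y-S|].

E[|Y-S|] = Σ_y Σ_s |y-s| · P(Y=y)P(S=s)
 = 0·0.0729 + 1·0.0972 + 4·0.0999 + 1·0.108 + 0·0.144 + 3·0.148 + 4·0.0891 + 3·0.1188 + 0·0.1221
 = 0 + 0.0972 + 0.3996 + 0.108 + 0 + 0.444 + 0.3564 + 0.3564 + 0
 = 1.7616

1.7616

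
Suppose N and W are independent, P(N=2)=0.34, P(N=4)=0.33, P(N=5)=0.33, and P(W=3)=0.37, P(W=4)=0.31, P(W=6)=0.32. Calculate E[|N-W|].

E[|N-W|] = Σ_n Σ_w |n-w| · P(N=n)P(W=w)
 = 1·0.1258 + 2·0.1054 + 4·0.1088 + 1·0.1221 + 0·0.1023 + 2·0.1056 + 2·0.1221 + 1·0.1023 + 1·0.1056
 = 0.1258 + 0.2108 + 0.4352 + 0.1221 + 0 + 0.2112 + 0.2442 + 0.1023 + 0.1056
 = 1.5572

1.5572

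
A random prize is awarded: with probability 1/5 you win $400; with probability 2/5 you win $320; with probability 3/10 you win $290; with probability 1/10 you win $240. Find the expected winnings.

E[payout] = 400·1/5 + 320·2/5 + 290·3/10 + 240·1/10
 = 80 + 128 + 87 + 24
 = 319

319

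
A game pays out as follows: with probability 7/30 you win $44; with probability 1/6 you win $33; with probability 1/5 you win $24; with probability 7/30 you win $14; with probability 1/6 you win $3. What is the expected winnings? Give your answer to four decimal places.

24.3333

E[payout] = 44·7/30 + 33·1/6 + 24·1/5 + 14·7/30 + 3·1/6
 = 154/15 + 11/2 + 24/5 + 49/15 + 1/2
 = 73/3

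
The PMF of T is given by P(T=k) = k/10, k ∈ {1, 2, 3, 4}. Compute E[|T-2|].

1.2

E[|T-2|] = Σ |t-2|·P(T=t)
 = 1·1/10 + 0·1/5 + 1·3/10 + 2·2/5
 = 1/10 + 0 + 3/10 + 4/5
 = 6/5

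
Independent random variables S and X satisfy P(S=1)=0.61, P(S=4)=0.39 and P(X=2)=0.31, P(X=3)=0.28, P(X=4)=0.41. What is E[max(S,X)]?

3.451

E[max(S,X)] = Σ_s Σ_x max(s,x) · P(S=s)P(X=x)
 = 2·0.1891 + 3·0.1708 + 4·0.2501 + 4·0.1209 + 4·0.1092 + 4·0.1599
 = 0.3782 + 0.5124 + 1.0004 + 0.4836 + 0.4368 + 0.6396
 = 3.451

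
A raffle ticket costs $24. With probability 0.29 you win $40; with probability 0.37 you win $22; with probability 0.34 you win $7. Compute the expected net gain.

-1.88

E[payout] = 40·0.29 + 22·0.37 + 7·0.34
 = 11.6 + 8.14 + 2.38
 = 22.12
Net = 22.12 - 24 = -1.88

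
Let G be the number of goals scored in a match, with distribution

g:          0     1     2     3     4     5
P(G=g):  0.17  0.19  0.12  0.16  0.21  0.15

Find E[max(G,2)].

E[max(G,2)] = Σ max(g,2)·P(G=g)
 = 2·0.17 + 2·0.19 + 2·0.12 + 3·0.16 + 4·0.21 + 5·0.15
 = 0.34 + 0.38 + 0.24 + 0.48 + 0.84 + 0.75
 = 3.03

3.03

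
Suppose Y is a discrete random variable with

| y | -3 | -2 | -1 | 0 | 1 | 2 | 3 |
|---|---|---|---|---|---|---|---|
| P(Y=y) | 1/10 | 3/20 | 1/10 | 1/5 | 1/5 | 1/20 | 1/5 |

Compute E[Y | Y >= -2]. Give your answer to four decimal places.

0.5556

P(Y >= -2) = 3/20 + 1/10 + 1/5 + 1/5 + 1/20 + 1/5 = 9/10.
E[Y | Y >= -2] = [(-2)·3/20 + (-1)·1/10 + 0·1/5 + 1·1/5 + 2·1/20 + 3·1/5] / (9/10)
 = 1/2 / (9/10)
 = 5/9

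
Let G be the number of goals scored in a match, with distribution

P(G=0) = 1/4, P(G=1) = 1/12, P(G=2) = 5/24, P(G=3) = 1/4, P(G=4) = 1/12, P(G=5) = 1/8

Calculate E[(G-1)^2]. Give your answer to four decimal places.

E[(G-1)^2] = Σ (g-1)^2·P(G=g)
 = 1·1/4 + 0·1/12 + 1·5/24 + 4·1/4 + 9·1/12 + 16·1/8
 = 1/4 + 0 + 5/24 + 1 + 3/4 + 2
 = 101/24

4.2083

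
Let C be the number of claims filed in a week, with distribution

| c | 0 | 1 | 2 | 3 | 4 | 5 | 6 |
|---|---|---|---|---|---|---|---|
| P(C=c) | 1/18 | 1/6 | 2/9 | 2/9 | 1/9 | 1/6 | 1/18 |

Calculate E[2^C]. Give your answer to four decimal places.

13.7222

E[2^C] = Σ 2^c·P(C=c)
 = 1·1/18 + 2·1/6 + 4·2/9 + 8·2/9 + 16·1/9 + 32·1/6 + 64·1/18
 = 1/18 + 1/3 + 8/9 + 16/9 + 16/9 + 16/3 + 32/9
 = 247/18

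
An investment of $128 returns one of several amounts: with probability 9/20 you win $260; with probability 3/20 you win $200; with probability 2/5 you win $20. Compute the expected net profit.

27

E[payout] = 260·9/20 + 200·3/20 + 20·2/5
 = 117 + 30 + 8
 = 155
Net = 155 - 128 = 27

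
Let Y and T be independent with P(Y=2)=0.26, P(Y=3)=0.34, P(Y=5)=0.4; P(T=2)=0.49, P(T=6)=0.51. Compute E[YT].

E[YT] = Σ_y Σ_t yt · P(Y=y)P(T=t)
 = 4·0.1274 + 12·0.1326 + 6·0.1666 + 18·0.1734 + 10·0.196 + 30·0.204
 = 0.5096 + 1.5912 + 0.9996 + 3.1212 + 1.96 + 6.12
 = 14.3016

14.3016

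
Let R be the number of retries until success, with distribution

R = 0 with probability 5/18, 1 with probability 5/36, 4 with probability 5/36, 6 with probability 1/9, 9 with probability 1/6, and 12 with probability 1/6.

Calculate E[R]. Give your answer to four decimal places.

4.8611

E[R] = Σ r·P(R=r)
 = 0·5/18 + 1·5/36 + 4·5/36 + 6·1/9 + 9·1/6 + 12·1/6
 = 0 + 5/36 + 5/9 + 2/3 + 3/2 + 2
 = 175/36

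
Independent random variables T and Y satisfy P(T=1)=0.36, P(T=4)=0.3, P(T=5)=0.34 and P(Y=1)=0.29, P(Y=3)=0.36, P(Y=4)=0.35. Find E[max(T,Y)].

3.8972

E[max(T,Y)] = Σ_t Σ_y max(t,y) · P(T=t)P(Y=y)
 = 1·0.1044 + 3·0.1296 + 4·0.126 + 4·0.087 + 4·0.108 + 4·0.105 + 5·0.0986 + 5·0.1224 + 5·0.119
 = 0.1044 + 0.3888 + 0.504 + 0.348 + 0.432 + 0.42 + 0.493 + 0.612 + 0.595
 = 3.8972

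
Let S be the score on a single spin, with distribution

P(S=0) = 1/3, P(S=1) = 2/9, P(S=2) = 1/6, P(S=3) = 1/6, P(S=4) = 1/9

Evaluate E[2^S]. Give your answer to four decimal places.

E[2^S] = Σ 2^s·P(S=s)
 = 1·1/3 + 2·2/9 + 4·1/6 + 8·1/6 + 16·1/9
 = 1/3 + 4/9 + 2/3 + 4/3 + 16/9
 = 41/9

4.5556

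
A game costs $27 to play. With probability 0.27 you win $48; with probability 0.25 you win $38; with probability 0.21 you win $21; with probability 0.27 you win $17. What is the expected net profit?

4.46

E[payout] = 48·0.27 + 38·0.25 + 21·0.21 + 17·0.27
 = 12.96 + 9.5 + 4.41 + 4.59
 = 31.46
Net = 31.46 - 27 = 4.46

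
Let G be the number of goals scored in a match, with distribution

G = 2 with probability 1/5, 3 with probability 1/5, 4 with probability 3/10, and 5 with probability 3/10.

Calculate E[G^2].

14.9

E[G^2] = Σ g^2·P(G=g)
 = 4·1/5 + 9·1/5 + 16·3/10 + 25·3/10
 = 4/5 + 9/5 + 24/5 + 15/2
 = 149/10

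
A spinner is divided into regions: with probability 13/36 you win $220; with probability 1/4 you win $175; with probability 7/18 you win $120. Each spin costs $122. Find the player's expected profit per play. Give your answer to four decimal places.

47.8611

E[payout] = 220·13/36 + 175·1/4 + 120·7/18
 = 715/9 + 175/4 + 140/3
 = 6115/36
Net = 6115/36 - 122 = 1723/36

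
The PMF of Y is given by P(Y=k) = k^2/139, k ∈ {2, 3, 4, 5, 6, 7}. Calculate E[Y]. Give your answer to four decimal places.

E[Y] = Σ y·P(Y=y)
 = 2·4/139 + 3·9/139 + 4·16/139 + 5·25/139 + 6·36/139 + 7·49/139
 = 8/139 + 27/139 + 64/139 + 125/139 + 216/139 + 343/139
 = 783/139

5.6331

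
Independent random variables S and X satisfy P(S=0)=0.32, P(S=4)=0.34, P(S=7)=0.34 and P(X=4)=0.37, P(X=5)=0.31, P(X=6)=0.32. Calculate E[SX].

E[SX] = Σ_s Σ_x sx · P(S=s)P(X=x)
 = 0·0.1184 + 0·0.0992 + 0·0.1024 + 16·0.1258 + 20·0.1054 + 24·0.1088 + 28·0.1258 + 35·0.1054 + 42·0.1088
 = 0 + 0 + 0 + 2.0128 + 2.108 + 2.6112 + 3.5224 + 3.689 + 4.5696
 = 18.513

18.513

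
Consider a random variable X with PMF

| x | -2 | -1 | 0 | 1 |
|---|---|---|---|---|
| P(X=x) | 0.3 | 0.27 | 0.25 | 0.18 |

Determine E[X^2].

1.65

E[X^2] = Σ x^2·P(X=x)
 = 4·0.3 + 1·0.27 + 0·0.25 + 1·0.18
 = 1.2 + 0.27 + 0 + 0.18
 = 1.65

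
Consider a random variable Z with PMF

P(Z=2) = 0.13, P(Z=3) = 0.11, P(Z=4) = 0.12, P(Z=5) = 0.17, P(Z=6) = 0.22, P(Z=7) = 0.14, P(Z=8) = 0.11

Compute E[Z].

E[Z] = Σ z·P(Z=z)
 = 2·0.13 + 3·0.11 + 4·0.12 + 5·0.17 + 6·0.22 + 7·0.14 + 8·0.11
 = 0.26 + 0.33 + 0.48 + 0.85 + 1.32 + 0.98 + 0.88
 = 5.1

5.1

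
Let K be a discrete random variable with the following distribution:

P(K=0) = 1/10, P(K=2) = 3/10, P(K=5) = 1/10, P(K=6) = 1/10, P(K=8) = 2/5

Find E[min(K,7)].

E[min(K,7)] = Σ min(k,7)·P(K=k)
 = 0·1/10 + 2·3/10 + 5·1/10 + 6·1/10 + 7·2/5
 = 0 + 3/5 + 1/2 + 3/5 + 14/5
 = 9/2

4.5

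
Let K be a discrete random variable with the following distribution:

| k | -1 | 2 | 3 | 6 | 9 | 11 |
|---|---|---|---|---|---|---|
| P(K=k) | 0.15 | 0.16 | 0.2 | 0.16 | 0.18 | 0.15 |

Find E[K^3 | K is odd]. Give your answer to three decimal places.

494.294

P(K is odd) = 0.15 + 0.2 + 0.18 + 0.15 = 0.68.
E[K^3 | K is odd] = [(-1)·0.15 + 27·0.2 + 729·0.18 + 1331·0.15] / 0.68
 = 336.12 / 0.68
 = 8403/17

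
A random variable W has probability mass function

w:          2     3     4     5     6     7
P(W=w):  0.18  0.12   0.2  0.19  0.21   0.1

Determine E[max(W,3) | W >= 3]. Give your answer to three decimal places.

P(W >= 3) = 0.12 + 0.2 + 0.19 + 0.21 + 0.1 = 0.82.
E[max(W,3) | W >= 3] = [3·0.12 + 4·0.2 + 5·0.19 + 6·0.21 + 7·0.1] / 0.82
 = 4.07 / 0.82
 = 407/82

4.963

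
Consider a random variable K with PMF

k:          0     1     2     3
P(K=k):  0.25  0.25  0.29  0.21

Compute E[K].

1.46

E[K] = Σ k·P(K=k)
 = 0·0.25 + 1·0.25 + 2·0.29 + 3·0.21
 = 0 + 0.25 + 0.58 + 0.63
 = 1.46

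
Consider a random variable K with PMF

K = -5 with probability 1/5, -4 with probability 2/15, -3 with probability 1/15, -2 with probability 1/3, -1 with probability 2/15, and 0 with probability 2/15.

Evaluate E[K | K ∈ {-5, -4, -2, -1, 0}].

P(K ∈ {-5, -4, -2, -1, 0}) = 1/5 + 2/15 + 1/3 + 2/15 + 2/15 = 14/15.
E[K | K ∈ {-5, -4, -2, -1, 0}] = [(-5)·1/5 + (-4)·2/15 + (-2)·1/3 + (-1)·2/15 + 0·2/15] / (14/15)
 = -7/3 / (14/15)
 = -5/2

-2.5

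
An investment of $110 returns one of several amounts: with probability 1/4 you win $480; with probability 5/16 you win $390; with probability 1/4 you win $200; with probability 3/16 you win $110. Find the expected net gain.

E[payout] = 480·1/4 + 390·5/16 + 200·1/4 + 110·3/16
 = 120 + 975/8 + 50 + 165/8
 = 625/2
Net = 625/2 - 110 = 405/2

202.5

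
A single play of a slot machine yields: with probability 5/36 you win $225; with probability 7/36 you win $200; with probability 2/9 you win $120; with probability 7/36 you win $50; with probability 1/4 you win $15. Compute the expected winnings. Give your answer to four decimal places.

110.2778

E[payout] = 225·5/36 + 200·7/36 + 120·2/9 + 50·7/36 + 15·1/4
 = 125/4 + 350/9 + 80/3 + 175/18 + 15/4
 = 1985/18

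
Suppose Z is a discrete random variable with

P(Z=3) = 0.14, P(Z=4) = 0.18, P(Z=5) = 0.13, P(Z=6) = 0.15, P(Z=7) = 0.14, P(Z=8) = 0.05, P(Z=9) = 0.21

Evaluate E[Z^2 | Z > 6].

P(Z > 6) = 0.14 + 0.05 + 0.21 = 0.4.
E[Z^2 | Z > 6] = [49·0.14 + 64·0.05 + 81·0.21] / 0.4
 = 27.07 / 0.4
 = 2707/40

67.675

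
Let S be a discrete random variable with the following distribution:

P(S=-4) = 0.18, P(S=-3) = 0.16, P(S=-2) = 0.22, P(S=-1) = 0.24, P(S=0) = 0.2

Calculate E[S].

E[S] = Σ s·P(S=s)
 = (-4)·0.18 + (-3)·0.16 + (-2)·0.22 + (-1)·0.24 + 0·0.2
 = (-0.72) + (-0.48) + (-0.44) + (-0.24) + 0
 = -1.88

-1.88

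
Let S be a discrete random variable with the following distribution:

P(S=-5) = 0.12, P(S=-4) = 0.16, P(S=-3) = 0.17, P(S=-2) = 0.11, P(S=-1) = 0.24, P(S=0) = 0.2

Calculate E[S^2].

7.77

E[S^2] = Σ s^2·P(S=s)
 = 25·0.12 + 16·0.16 + 9·0.17 + 4·0.11 + 1·0.24 + 0·0.2
 = 3 + 2.56 + 1.53 + 0.44 + 0.24 + 0
 = 7.77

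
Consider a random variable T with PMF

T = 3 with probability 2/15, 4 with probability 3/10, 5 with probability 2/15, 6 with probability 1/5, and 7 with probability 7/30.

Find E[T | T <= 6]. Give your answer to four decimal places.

P(T <= 6) = 2/15 + 3/10 + 2/15 + 1/5 = 23/30.
E[T | T <= 6] = [3·2/15 + 4·3/10 + 5·2/15 + 6·1/5] / (23/30)
 = 52/15 / (23/30)
 = 104/23

4.5217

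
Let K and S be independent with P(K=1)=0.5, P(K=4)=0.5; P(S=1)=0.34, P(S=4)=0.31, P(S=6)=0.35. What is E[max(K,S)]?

E[max(K,S)] = Σ_k Σ_s max(k,s) · P(K=k)P(S=s)
 = 1·0.17 + 4·0.155 + 6·0.175 + 4·0.17 + 4·0.155 + 6·0.175
 = 0.17 + 0.62 + 1.05 + 0.68 + 0.62 + 1.05
 = 4.19

4.19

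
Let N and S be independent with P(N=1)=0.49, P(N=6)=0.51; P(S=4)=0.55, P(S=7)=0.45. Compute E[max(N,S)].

E[max(N,S)] = Σ_n Σ_s max(n,s) · P(N=n)P(S=s)
 = 4·0.2695 + 7·0.2205 + 6·0.2805 + 7·0.2295
 = 1.078 + 1.5435 + 1.683 + 1.6065
 = 5.911

5.911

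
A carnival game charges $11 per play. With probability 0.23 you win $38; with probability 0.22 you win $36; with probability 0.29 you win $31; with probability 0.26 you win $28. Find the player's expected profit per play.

E[payout] = 38·0.23 + 36·0.22 + 31·0.29 + 28·0.26
 = 8.74 + 7.92 + 8.99 + 7.28
 = 32.93
Net = 32.93 - 11 = 21.93

21.93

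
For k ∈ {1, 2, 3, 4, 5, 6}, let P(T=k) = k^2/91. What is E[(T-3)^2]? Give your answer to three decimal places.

E[(T-3)^2] = Σ (t-3)^2·P(T=t)
 = 4·1/91 + 1·4/91 + 0·9/91 + 1·16/91 + 4·25/91 + 9·36/91
 = 4/91 + 4/91 + 0 + 16/91 + 100/91 + 324/91
 = 64/13

4.923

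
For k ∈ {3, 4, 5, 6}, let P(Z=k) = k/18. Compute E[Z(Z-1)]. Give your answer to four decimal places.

19.2222

E[Z(Z-1)] = Σ z(z-1)·P(Z=z)
 = 6·1/6 + 12·2/9 + 20·5/18 + 30·1/3
 = 1 + 8/3 + 50/9 + 10
 = 173/9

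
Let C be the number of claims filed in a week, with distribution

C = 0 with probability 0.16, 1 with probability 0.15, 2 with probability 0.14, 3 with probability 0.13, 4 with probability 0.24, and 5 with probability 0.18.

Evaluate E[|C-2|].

E[|C-2|] = Σ |c-2|·P(C=c)
 = 2·0.16 + 1·0.15 + 0·0.14 + 1·0.13 + 2·0.24 + 3·0.18
 = 0.32 + 0.15 + 0 + 0.13 + 0.48 + 0.54
 = 1.62

1.62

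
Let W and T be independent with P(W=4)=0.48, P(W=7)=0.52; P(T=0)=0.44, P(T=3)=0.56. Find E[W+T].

7.24

E[W+T] = Σ_w Σ_t (w+t) · P(W=w)P(T=t)
 = 4·0.2112 + 7·0.2688 + 7·0.2288 + 10·0.2912
 = 0.8448 + 1.8816 + 1.6016 + 2.912
 = 7.24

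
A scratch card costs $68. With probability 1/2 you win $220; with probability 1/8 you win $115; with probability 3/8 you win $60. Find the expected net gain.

E[payout] = 220·1/2 + 115·1/8 + 60·3/8
 = 110 + 115/8 + 45/2
 = 1175/8
Net = 1175/8 - 68 = 631/8

78.875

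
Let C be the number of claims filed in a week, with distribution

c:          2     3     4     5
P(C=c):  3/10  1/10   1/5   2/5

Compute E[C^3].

E[C^3] = Σ c^3·P(C=c)
 = 8·3/10 + 27·1/10 + 64·1/5 + 125·2/5
 = 12/5 + 27/10 + 64/5 + 50
 = 679/10

67.9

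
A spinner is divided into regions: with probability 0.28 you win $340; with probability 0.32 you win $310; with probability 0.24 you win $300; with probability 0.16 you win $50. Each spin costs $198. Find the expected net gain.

76.4

E[payout] = 340·0.28 + 310·0.32 + 300·0.24 + 50·0.16
 = 95.2 + 99.2 + 72 + 8
 = 274.4
Net = 274.4 - 198 = 76.4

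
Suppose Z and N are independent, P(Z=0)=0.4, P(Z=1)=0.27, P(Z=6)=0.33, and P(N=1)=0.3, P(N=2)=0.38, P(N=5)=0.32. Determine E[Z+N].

E[Z+N] = Σ_z Σ_n (z+n) · P(Z=z)P(N=n)
 = 1·0.12 + 2·0.152 + 5·0.128 + 2·0.081 + 3·0.1026 + 6·0.0864 + 7·0.099 + 8·0.1254 + 11·0.1056
 = 0.12 + 0.304 + 0.64 + 0.162 + 0.3078 + 0.5184 + 0.693 + 1.0032 + 1.1616
 = 4.91

4.91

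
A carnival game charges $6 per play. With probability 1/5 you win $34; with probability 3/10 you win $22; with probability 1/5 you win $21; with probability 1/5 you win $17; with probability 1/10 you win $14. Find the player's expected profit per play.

16.4

E[payout] = 34·1/5 + 22·3/10 + 21·1/5 + 17·1/5 + 14·1/10
 = 34/5 + 33/5 + 21/5 + 17/5 + 7/5
 = 112/5
Net = 112/5 - 6 = 82/5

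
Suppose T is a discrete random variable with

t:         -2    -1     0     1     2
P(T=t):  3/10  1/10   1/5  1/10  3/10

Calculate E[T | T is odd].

P(T is odd) = 1/10 + 1/10 = 1/5.
E[T | T is odd] = [(-1)·1/10 + 1·1/10] / (1/5)
 = 0 / (1/5)
 = 0

0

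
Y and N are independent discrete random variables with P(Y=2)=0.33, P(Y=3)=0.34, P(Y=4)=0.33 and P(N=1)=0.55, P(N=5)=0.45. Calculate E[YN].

8.4

E[YN] = Σ_y Σ_n yn · P(Y=y)P(N=n)
 = 2·0.1815 + 10·0.1485 + 3·0.187 + 15·0.153 + 4·0.1815 + 20·0.1485
 = 0.363 + 1.485 + 0.561 + 2.295 + 0.726 + 2.97
 = 8.4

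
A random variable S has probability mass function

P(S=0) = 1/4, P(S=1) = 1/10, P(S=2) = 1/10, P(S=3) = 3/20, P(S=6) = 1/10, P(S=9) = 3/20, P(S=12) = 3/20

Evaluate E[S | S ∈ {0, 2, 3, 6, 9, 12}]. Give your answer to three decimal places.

P(S ∈ {0, 2, 3, 6, 9, 12}) = 1/4 + 1/10 + 3/20 + 1/10 + 3/20 + 3/20 = 9/10.
E[S | S ∈ {0, 2, 3, 6, 9, 12}] = [0·1/4 + 2·1/10 + 3·3/20 + 6·1/10 + 9·3/20 + 12·3/20] / (9/10)
 = 22/5 / (9/10)
 = 44/9

4.889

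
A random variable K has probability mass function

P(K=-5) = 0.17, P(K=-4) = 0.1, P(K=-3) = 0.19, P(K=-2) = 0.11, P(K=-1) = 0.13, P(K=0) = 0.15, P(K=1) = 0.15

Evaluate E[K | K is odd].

P(K is odd) = 0.17 + 0.19 + 0.13 + 0.15 = 0.64.
E[K | K is odd] = [(-5)·0.17 + (-3)·0.19 + (-1)·0.13 + 1·0.15] / 0.64
 = -1.4 / 0.64
 = -35/16

-2.1875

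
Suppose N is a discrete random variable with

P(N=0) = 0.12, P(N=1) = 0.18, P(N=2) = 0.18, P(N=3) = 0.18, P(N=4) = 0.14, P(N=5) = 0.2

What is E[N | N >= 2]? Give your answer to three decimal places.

3.514

P(N >= 2) = 0.18 + 0.18 + 0.14 + 0.2 = 0.7.
E[N | N >= 2] = [2·0.18 + 3·0.18 + 4·0.14 + 5·0.2] / 0.7
 = 2.46 / 0.7
 = 123/35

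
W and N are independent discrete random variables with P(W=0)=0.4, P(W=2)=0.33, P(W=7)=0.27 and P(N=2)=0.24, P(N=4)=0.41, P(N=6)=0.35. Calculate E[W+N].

6.77

E[W+N] = Σ_w Σ_n (w+n) · P(W=w)P(N=n)
 = 2·0.096 + 4·0.164 + 6·0.14 + 4·0.0792 + 6·0.1353 + 8·0.1155 + 9·0.0648 + 11·0.1107 + 13·0.0945
 = 0.192 + 0.656 + 0.84 + 0.3168 + 0.8118 + 0.924 + 0.5832 + 1.2177 + 1.2285
 = 6.77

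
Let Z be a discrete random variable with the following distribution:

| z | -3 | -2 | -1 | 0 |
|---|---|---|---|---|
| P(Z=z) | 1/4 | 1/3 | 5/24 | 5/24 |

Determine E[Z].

-1.625

E[Z] = Σ z·P(Z=z)
 = (-3)·1/4 + (-2)·1/3 + (-1)·5/24 + 0·5/24
 = (-3/4) + (-2/3) + (-5/24) + 0
 = -13/8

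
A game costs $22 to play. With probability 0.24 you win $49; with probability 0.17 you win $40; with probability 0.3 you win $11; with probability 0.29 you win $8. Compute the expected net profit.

E[payout] = 49·0.24 + 40·0.17 + 11·0.3 + 8·0.29
 = 11.76 + 6.8 + 3.3 + 2.32
 = 24.18
Net = 24.18 - 22 = 2.18

2.18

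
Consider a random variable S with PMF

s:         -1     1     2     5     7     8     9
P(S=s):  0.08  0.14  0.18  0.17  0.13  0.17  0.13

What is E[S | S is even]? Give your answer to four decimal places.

P(S is even) = 0.18 + 0.17 = 0.35.
E[S | S is even] = [2·0.18 + 8·0.17] / 0.35
 = 1.72 / 0.35
 = 172/35

4.9143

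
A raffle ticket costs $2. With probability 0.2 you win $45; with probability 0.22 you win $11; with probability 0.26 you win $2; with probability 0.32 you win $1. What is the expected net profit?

E[payout] = 45·0.2 + 11·0.22 + 2·0.26 + 1·0.32
 = 9 + 2.42 + 0.52 + 0.32
 = 12.26
Net = 12.26 - 2 = 10.26

10.26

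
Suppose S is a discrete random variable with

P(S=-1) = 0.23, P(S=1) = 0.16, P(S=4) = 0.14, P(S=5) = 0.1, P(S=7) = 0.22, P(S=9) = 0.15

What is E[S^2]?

28.06

E[S^2] = Σ s^2·P(S=s)
 = 1·0.23 + 1·0.16 + 16·0.14 + 25·0.1 + 49·0.22 + 81·0.15
 = 0.23 + 0.16 + 2.24 + 2.5 + 10.78 + 12.15
 = 28.06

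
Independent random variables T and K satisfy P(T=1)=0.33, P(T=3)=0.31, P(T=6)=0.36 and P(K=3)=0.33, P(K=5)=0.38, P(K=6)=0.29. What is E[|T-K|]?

E[|T-K|] = Σ_t Σ_k |t-k| · P(T=t)P(K=k)
 = 2·0.1089 + 4·0.1254 + 5·0.0957 + 0·0.1023 + 2·0.1178 + 3·0.0899 + 3·0.1188 + 1·0.1368 + 0·0.1044
 = 0.2178 + 0.5016 + 0.4785 + 0 + 0.2356 + 0.2697 + 0.3564 + 0.1368 + 0
 = 2.1964

2.1964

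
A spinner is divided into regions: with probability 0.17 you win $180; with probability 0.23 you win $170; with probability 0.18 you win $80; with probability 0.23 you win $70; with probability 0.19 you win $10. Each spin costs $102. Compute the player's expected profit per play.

0.1

E[payout] = 180·0.17 + 170·0.23 + 80·0.18 + 70·0.23 + 10·0.19
 = 30.6 + 39.1 + 14.4 + 16.1 + 1.9
 = 102.1
Net = 102.1 - 102 = 0.1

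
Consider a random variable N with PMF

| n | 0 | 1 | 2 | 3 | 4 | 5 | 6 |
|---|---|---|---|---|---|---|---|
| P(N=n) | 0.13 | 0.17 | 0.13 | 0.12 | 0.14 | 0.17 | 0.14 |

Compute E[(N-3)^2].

E[(N-3)^2] = Σ (n-3)^2·P(N=n)
 = 9·0.13 + 4·0.17 + 1·0.13 + 0·0.12 + 1·0.14 + 4·0.17 + 9·0.14
 = 1.17 + 0.68 + 0.13 + 0 + 0.14 + 0.68 + 1.26
 = 4.06

4.06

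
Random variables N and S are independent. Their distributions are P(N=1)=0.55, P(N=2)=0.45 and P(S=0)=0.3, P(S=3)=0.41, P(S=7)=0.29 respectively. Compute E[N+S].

4.71

E[N+S] = Σ_n Σ_s (n+s) · P(N=n)P(S=s)
 = 1·0.165 + 4·0.2255 + 8·0.1595 + 2·0.135 + 5·0.1845 + 9·0.1305
 = 0.165 + 0.902 + 1.276 + 0.27 + 0.9225 + 1.1745
 = 4.71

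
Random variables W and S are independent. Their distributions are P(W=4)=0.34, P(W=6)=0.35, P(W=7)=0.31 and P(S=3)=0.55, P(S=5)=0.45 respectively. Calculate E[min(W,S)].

3.747

E[min(W,S)] = Σ_w Σ_s min(w,s) · P(W=w)P(S=s)
 = 3·0.187 + 4·0.153 + 3·0.1925 + 5·0.1575 + 3·0.1705 + 5·0.1395
 = 0.561 + 0.612 + 0.5775 + 0.7875 + 0.5115 + 0.6975
 = 3.747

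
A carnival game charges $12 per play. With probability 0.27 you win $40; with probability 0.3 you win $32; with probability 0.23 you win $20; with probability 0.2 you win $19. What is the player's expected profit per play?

E[payout] = 40·0.27 + 32·0.3 + 20·0.23 + 19·0.2
 = 10.8 + 9.6 + 4.6 + 3.8
 = 28.8
Net = 28.8 - 12 = 16.8

16.8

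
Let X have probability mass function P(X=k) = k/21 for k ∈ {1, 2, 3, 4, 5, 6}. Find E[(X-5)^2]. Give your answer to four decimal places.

E[(X-5)^2] = Σ (x-5)^2·P(X=x)
 = 16·1/21 + 9·2/21 + 4·1/7 + 1·4/21 + 0·5/21 + 1·2/7
 = 16/21 + 6/7 + 4/7 + 4/21 + 0 + 2/7
 = 8/3

2.6667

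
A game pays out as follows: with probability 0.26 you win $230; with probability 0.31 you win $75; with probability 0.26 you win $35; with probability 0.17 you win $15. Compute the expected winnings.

94.7

E[payout] = 230·0.26 + 75·0.31 + 35·0.26 + 15·0.17
 = 59.8 + 23.25 + 9.1 + 2.55
 = 94.7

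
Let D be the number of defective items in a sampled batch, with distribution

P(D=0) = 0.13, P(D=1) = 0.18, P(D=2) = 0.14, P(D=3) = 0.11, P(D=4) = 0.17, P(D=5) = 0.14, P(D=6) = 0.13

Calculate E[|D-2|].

E[|D-2|] = Σ |d-2|·P(D=d)
 = 2·0.13 + 1·0.18 + 0·0.14 + 1·0.11 + 2·0.17 + 3·0.14 + 4·0.13
 = 0.26 + 0.18 + 0 + 0.11 + 0.34 + 0.42 + 0.52
 = 1.83

1.83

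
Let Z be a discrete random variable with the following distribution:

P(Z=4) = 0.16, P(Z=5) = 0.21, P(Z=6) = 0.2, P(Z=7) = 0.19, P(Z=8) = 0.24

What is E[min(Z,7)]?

E[min(Z,7)] = Σ min(z,7)·P(Z=z)
 = 4·0.16 + 5·0.21 + 6·0.2 + 7·0.19 + 7·0.24
 = 0.64 + 1.05 + 1.2 + 1.33 + 1.68
 = 5.9

5.9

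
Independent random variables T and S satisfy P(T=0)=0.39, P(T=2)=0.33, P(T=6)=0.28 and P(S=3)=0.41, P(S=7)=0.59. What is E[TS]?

12.5424

E[TS] = Σ_t Σ_s ts · P(T=t)P(S=s)
 = 0·0.1599 + 0·0.2301 + 6·0.1353 + 14·0.1947 + 18·0.1148 + 42·0.1652
 = 0 + 0 + 0.8118 + 2.7258 + 2.0664 + 6.9384
 = 12.5424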